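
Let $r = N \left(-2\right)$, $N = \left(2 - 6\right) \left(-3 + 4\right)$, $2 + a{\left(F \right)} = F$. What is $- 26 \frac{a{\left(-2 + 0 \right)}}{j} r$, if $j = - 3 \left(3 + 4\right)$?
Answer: $- \frac{832}{21} \approx -39.619$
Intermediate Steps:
$a{\left(F \right)} = -2 + F$
$j = -21$ ($j = \left(-3\right) 7 = -21$)
$N = -4$ ($N = \left(-4\right) 1 = -4$)
$r = 8$ ($r = \left(-4\right) \left(-2\right) = 8$)
$- 26 \frac{a{\left(-2 + 0 \right)}}{j} r = - 26 \frac{-2 + \left(-2 + 0\right)}{-21} \cdot 8 = - 26 \left(-2 - 2\right) \left(- \frac{1}{21}\right) 8 = - 26 \left(\left(-4\right) \left(- \frac{1}{21}\right)\right) 8 = \left(-26\right) \frac{4}{21} \cdot 8 = \left(- \frac{104}{21}\right) 8 = - \frac{832}{21}$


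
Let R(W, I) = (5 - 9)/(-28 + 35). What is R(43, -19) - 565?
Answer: -3959/7 ≈ -565.57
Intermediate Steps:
R(W, I) = -4/7
R(43, -19) - 565 = -4/7 - 565 = -3959/7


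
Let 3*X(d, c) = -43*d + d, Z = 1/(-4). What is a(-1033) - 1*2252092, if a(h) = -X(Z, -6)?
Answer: -4504191/2 ≈ -2.2521e+6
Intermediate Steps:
Z = -¼ ≈ -0.25000
X(d, c) = -14*d (X(d, c) = (-43*d + d)/3 = (-42*d)/3 = -14*d)
a(h) = -7/2 (a(h) = -(-14)*(-1)/4 = -1*7/2 = -7/2)
a(-1033) - 1*2252092 = -7/2 - 1*2252092 = -7/2 - 2252092 = -4504191/2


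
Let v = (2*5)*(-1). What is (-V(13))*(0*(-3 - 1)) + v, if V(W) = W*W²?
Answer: -10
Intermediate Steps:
V(W) = W³
v = -10 (v = 10*(-1) = -10)
(-V(13))*(0*(-3 - 1)) + v = (-1*13³)*(0*(-3 - 1)) - 10 = (-1*2197)*(0*(-4)) - 10 = -2197*0 - 10 = 0 - 10 = -10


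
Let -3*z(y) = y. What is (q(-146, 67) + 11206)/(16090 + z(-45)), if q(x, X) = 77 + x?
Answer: 11137/16105 ≈ 0.69152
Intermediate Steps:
z(y) = -y/3
(q(-146, 67) + 11206)/(16090 + z(-45)) = ((77 - 146) + 11206)/(16090 - ⅓*(-45)) = (-69 + 11206)/(16090 + 15) = 11137/16105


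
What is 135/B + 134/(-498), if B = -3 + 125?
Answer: 25441/30378 ≈ 0.83748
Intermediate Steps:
B = 122
135/B + 134/(-498) = 135/122 + 134/(-498) = 135*(1/122) + 134*(-1/498) = 135/122 - 67/249 = 25441/30378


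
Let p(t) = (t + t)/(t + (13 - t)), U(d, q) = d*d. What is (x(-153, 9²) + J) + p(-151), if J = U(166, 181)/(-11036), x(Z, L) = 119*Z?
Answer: -653953244/35867 ≈ -18233.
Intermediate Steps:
U(d, q) = d²
p(t) = 2*t/13 (p(t) = (2*t)/13 = (2*t)*(1/13) = 2*t/13)
J = -6889/2759 (J = 166²/(-11036) = 27556*(-1/11036) = -6889/2759 ≈ -2.4969)
(x(-153, 9²) + J) + p(-151) = (119*(-153) - 6889/2759) + (2/13)*(-151) = (-18207 - 6889/2759) - 302/13 = -50240002/2759 - 302/13 = -653953244/35867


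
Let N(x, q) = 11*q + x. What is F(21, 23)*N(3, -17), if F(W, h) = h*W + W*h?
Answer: -177744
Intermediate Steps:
N(x, q) = x + 11*q
F(W, h) = 2*W*h (F(W, h) = W*h + W*h = 2*W*h)
F(21, 23)*N(3, -17) = (2*21*23)*(3 + 11*(-17)) = 966*(3 - 187) = 966*(-184) = -177744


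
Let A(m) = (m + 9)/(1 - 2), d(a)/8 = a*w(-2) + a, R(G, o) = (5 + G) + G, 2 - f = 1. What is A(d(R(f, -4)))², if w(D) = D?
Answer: 2209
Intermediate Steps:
f = 1 (f = 2 - 1*1 = 2 - 1 = 1)
R(G, o) = 5 + 2*G
d(a) = -8*a (d(a) = 8*(a*(-2) + a) = 8*(-2*a + a) = 8*(-a) = -8*a)
A(m) = -9 - m (A(m) = (9 + m)/(-1) = (9 + m)*(-1) = -9 - m)
A(d(R(f, -4)))² = (-9 - (-8)*(5 + 2*1))² = (-9 - (-8)*(5 + 2))² = (-9 - (-8)*7)² = (-9 - 1*(-56))² = (-9 + 56)² = 47² = 2209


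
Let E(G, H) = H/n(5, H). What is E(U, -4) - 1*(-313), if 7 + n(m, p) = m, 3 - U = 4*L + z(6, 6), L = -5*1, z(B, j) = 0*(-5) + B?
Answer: 315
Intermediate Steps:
z(B, j) = B (z(B, j) = 0 + B = B)
L = -5
U = 17 (U = 3 - (4*(-5) + 6) = 3 - (-20 + 6) = 3 - 1*(-14) = 3 + 14 = 17)
n(m, p) = -7 + m
E(G, H) = -H/2 (E(G, H) = H/(-7 + 5) = H/(-2) = H*(-½) = -H/2)
E(U, -4) - 1*(-313) = -½*(-4) - 1*(-313) = 2 + 313 = 315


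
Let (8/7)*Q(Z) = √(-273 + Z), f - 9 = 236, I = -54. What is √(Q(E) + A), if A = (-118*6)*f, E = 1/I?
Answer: √(-24978240 + 7*I*√88458)/12 ≈ 0.017357 + 416.49*I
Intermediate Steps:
f = 245 (f = 9 + 236 = 245)
E = -1/54 (E = 1/(-54) = -1/54 ≈ -0.018519)
Q(Z) = 7*√(-273 + Z)/8
A = -173460 (A = -118*6*245 = -708*245 = -173460)
√(Q(E) + A) = √(7*√(-273 - 1/54)/8 - 173460) = √(7*√(-14743/54)/8 - 173460) = √(7*(I*√88458/18)/8 - 173460) = √(7*I*√88458/144 - 173460) = √(-173460 + 7*I*√88458/144)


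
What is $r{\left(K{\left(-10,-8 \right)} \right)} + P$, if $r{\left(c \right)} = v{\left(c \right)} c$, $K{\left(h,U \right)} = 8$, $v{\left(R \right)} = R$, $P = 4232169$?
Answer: $4232233$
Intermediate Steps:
$r{\left(c \right)} = c^{2}$ ($r{\left(c \right)} = c c = c^{2}$)
$r{\left(K{\left(-10,-8 \right)} \right)} + P = 8^{2} + 4232169 = 64 + 4232169 = 4232233$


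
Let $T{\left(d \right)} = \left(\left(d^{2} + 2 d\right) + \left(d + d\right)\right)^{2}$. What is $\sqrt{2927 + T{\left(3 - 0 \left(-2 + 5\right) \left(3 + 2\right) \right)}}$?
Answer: $2 \sqrt{842} \approx 58.034$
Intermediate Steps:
$T{\left(d \right)} = \left(d^{2} + 4 d\right)^{2}$ ($T{\left(d \right)} = \left(\left(d^{2} + 2 d\right) + 2 d\right)^{2} = \left(d^{2} + 4 d\right)^{2}$)
$\sqrt{2927 + T{\left(3 - 0 \left(-2 + 5\right) \left(3 + 2\right) \right)}} = \sqrt{2927 + \left(3 - 0 \left(-2 + 5\right) \left(3 + 2\right)\right)^{2} \left(4 + \left(3 - 0 \left(-2 + 5\right) \left(3 + 2\right)\right)\right)^{2}} = \sqrt{2927 + \left(3 - 0 \cdot 3 \cdot 5\right)^{2} \left(4 + \left(3 - 0 \cdot 3 \cdot 5\right)\right)^{2}} = \sqrt{2927 + \left(3 - 0 \cdot 15\right)^{2} \left(4 + \left(3 - 0 \cdot 15\right)\right)^{2}} = \sqrt{2927 + \left(3 - 0\right)^{2} \left(4 + \left(3 - 0\right)\right)^{2}} = \sqrt{2927 + \left(3 + 0\right)^{2} \left(4 + \left(3 + 0\right)\right)^{2}} = \sqrt{2927 + 3^{2} \left(4 + 3\right)^{2}} = \sqrt{2927 + 9 \cdot 7^{2}} = \sqrt{2927 + 9 \cdot 49} = \sqrt{2927 + 441} = \sqrt{3368} = 2 \sqrt{842}$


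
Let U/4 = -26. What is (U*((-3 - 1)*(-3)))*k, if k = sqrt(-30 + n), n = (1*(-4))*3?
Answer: -1248*I*sqrt(42) ≈ -8088.0*I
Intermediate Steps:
U = -104 (U = 4*(-26) = -104)
n = -12 (n = -4*3 = -12)
k = I*sqrt(42) (k = sqrt(-30 - 12) = sqrt(-42) = I*sqrt(42) ≈ 6.4807*I)
(U*((-3 - 1)*(-3)))*k = (-104*(-3 - 1)*(-3))*(I*sqrt(42)) = (-(-416)*(-3))*(I*sqrt(42)) = (-104*12)*(I*sqrt(42)) = -1248*I*sqrt(42)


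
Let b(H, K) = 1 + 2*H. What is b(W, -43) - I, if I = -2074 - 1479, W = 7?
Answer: 3568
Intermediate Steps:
I = -3553
b(W, -43) - I = (1 + 2*7) - 1*(-3553) = (1 + 14) + 3553 = 15 + 3553 = 3568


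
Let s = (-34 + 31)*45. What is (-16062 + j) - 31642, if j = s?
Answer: -47839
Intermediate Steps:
s = -135 (s = -3*45 = -135)
j = -135
(-16062 + j) - 31642 = (-16062 - 135) - 31642 = -16197 - 31642 = -47839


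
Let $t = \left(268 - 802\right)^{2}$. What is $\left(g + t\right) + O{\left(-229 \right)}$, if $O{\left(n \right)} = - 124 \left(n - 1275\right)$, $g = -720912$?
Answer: $-249260$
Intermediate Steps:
$t = 285156$ ($t = \left(-534\right)^{2} = 285156$)
$O{\left(n \right)} = 158100 - 124 n$ ($O{\left(n \right)} = - 124 \left(-1275 + n\right) = 158100 - 124 n$)
$\left(g + t\right) + O{\left(-229 \right)} = \left(-720912 + 285156\right) + \left(158100 - -28396\right) = -435756 + \left(158100 + 28396\right) = -435756 + 186496 = -249260$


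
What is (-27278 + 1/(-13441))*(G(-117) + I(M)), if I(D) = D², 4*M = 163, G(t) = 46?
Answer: -10011203470695/215056 ≈ -4.6552e+7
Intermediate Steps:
M = 163/4 (M = (¼)*163 = 163/4 ≈ 40.750)
(-27278 + 1/(-13441))*(G(-117) + I(M)) = (-27278 + 1/(-13441))*(46 + (163/4)²) = (-27278 - 1/13441)*(46 + 26569/16) = -366643599/13441*27305/16 = -10011203470695/215056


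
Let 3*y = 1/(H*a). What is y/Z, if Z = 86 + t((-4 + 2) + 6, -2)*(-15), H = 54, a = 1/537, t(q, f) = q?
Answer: 179/1404 ≈ 0.12749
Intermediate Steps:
a = 1/537 ≈ 0.0018622
y = 179/54 (y = 1/(3*((54*(1/537)))) = 1/(3*(18/179)) = (1/3)*(179/18) = 179/54 ≈ 3.3148)
Z = 26 (Z = 86 + ((-4 + 2) + 6)*(-15) = 86 + (-2 + 6)*(-15) = 86 + 4*(-15) = 86 - 60 = 26)
y/Z = (179/54)/26 = (179/54)*(1/26) = 179/1404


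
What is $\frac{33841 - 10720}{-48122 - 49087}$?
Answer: $- \frac{367}{1543} \approx -0.23785$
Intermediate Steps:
$\frac{33841 - 10720}{-48122 - 49087} = \frac{23121}{-97209} = 23121 \left(- \frac{1}{97209}\right) = - \frac{367}{1543}$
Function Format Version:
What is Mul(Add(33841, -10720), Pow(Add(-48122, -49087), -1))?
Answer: Rational(-367, 1543) ≈ -0.23785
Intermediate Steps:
Mul(Add(33841, -10720), Pow(Add(-48122, -49087), -1)) = Mul(23121, Pow(-97209, -1)) = Mul(23121, Rational(-1, 97209)) = Rational(-367, 1543)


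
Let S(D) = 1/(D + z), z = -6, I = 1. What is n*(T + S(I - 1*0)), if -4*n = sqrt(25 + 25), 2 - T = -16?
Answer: -89*sqrt(2)/4 ≈ -31.466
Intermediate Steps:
T = 18 (T = 2 - 1*(-16) = 2 + 16 = 18)
S(D) = 1/(-6 + D) (S(D) = 1/(D - 6) = 1/(-6 + D))
n = -5*sqrt(2)/4 (n = -sqrt(25 + 25)/4 = -5*sqrt(2)/4 ≈ -1.7678)
n*(T + S(I - 1*0)) = (-5*sqrt(2)/4)*(18 + 1/(-6 + (1 - 1*0))) = (-5*sqrt(2)/4)*(18 + 1/(-6 + (1 + 0))) = (-5*sqrt(2)/4)*(18 + 1/(-6 + 1)) = (-5*sqrt(2)/4)*(18 + 1/(-5)) = (-5*sqrt(2)/4)*(18 - 1/5) = -5*sqrt(2)/4*(89/5) = -89*sqrt(2)/4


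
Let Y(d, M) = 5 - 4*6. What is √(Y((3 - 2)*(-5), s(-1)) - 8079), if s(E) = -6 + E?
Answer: I*√8098 ≈ 89.989*I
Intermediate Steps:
Y(d, M) = -19 (Y(d, M) = 5 - 24 = -19)
√(Y((3 - 2)*(-5), s(-1)) - 8079) = √(-19 - 8079) = √(-8098) = I*√8098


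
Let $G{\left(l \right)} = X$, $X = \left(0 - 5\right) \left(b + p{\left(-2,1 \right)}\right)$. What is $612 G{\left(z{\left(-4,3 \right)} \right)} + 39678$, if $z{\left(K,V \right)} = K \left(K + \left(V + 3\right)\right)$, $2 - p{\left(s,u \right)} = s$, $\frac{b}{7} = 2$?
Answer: $-15402$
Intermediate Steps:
$b = 14$ ($b = 7 \cdot 2 = 14$)
$p{\left(s,u \right)} = 2 - s$
$z{\left(K,V \right)} = K \left(3 + K + V\right)$ ($z{\left(K,V \right)} = K \left(K + \left(3 + V\right)\right) = K \left(3 + K + V\right)$)
$X = -90$ ($X = \left(0 - 5\right) \left(14 + \left(2 - -2\right)\right) = - 5 \left(14 + \left(2 + 2\right)\right) = - 5 \left(14 + 4\right) = \left(-5\right) 18 = -90$)
$G{\left(l \right)} = -90$
$612 G{\left(z{\left(-4,3 \right)} \right)} + 39678 = 612 \left(-90\right) + 39678 = -55080 + 39678 = -15402$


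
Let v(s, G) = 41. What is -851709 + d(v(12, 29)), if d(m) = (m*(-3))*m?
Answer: -856752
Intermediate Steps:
d(m) = -3*m² (d(m) = (-3*m)*m = -3*m²)
-851709 + d(v(12, 29)) = -851709 - 3*41² = -851709 - 3*1681 = -851709 - 5043 = -856752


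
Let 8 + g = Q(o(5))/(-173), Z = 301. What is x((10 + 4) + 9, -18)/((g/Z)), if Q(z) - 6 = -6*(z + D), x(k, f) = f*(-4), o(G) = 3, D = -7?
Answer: -267804/101 ≈ -2651.5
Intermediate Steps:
x(k, f) = -4*f
Q(z) = 48 - 6*z (Q(z) = 6 - 6*(z - 7) = 6 - 6*(-7 + z) = 6 + (42 - 6*z) = 48 - 6*z)
g = -1414/173 (g = -8 + (48 - 6*3)/(-173) = -8 + (48 - 18)*(-1/173) = -8 + 30*(-1/173) = -8 - 30/173 = -1414/173 ≈ -8.1734)
x((10 + 4) + 9, -18)/((g/Z)) = (-4*(-18))/((-1414/173/301)) = 72/((-1414/173*1/301)) = 72/(-202/7439) = 72*(-7439/202) = -267804/101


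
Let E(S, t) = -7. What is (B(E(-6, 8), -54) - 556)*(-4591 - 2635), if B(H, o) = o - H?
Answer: 4357278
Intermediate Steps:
(B(E(-6, 8), -54) - 556)*(-4591 - 2635) = ((-54 - 1*(-7)) - 556)*(-4591 - 2635) = ((-54 + 7) - 556)*(-7226) = (-47 - 556)*(-7226) = -603*(-7226) = 4357278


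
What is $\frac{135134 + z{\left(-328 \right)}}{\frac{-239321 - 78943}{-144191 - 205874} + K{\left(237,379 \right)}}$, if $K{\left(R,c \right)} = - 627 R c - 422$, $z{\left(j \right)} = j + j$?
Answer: $- \frac{47076041070}{19715465495531} \approx -0.0023878$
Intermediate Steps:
$z{\left(j \right)} = 2 j$
$K{\left(R,c \right)} = -422 - 627 R c$ ($K{\left(R,c \right)} = - 627 R c - 422 = -422 - 627 R c$)
$\frac{135134 + z{\left(-328 \right)}}{\frac{-239321 - 78943}{-144191 - 205874} + K{\left(237,379 \right)}} = \frac{135134 + 2 \left(-328\right)}{\frac{-239321 - 78943}{-144191 - 205874} - \left(422 + 148599 \cdot 379\right)} = \frac{135134 - 656}{- \frac{318264}{-350065} - 56319443} = \frac{134478}{\left(-318264\right) \left(- \frac{1}{350065}\right) - 56319443} = \frac{134478}{\frac{318264}{350065} - 56319443} = \frac{134478}{- \frac{19715465495531}{350065}} = 134478 \left(- \frac{350065}{19715465495531}\right) = - \frac{47076041070}{19715465495531}$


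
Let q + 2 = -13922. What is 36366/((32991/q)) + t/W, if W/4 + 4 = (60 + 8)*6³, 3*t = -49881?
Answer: -9914040102927/645919792 ≈ -15349.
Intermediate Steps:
q = -13924 (q = -2 - 13922 = -13924)
t = -16627 (t = (⅓)*(-49881) = -16627)
W = 58736 (W = -16 + 4*((60 + 8)*6³) = -16 + 4*(68*216) = -16 + 4*14688 = -16 + 58752 = 58736)
36366/((32991/q)) + t/W = 36366/((32991/(-13924))) - 16627/58736 = 36366/((32991*(-1/13924))) - 16627*1/58736 = 36366/(-32991/13924) - 16627/58736 = 36366*(-13924/32991) - 16627/58736 = -168786728/10997 - 16627/58736 = -9914040102927/645919792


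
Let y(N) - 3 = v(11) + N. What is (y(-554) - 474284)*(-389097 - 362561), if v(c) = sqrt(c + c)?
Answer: 356913526430 - 751658*sqrt(22) ≈ 3.5691e+11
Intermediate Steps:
v(c) = sqrt(2)*sqrt(c) (v(c) = sqrt(2*c) = sqrt(2)*sqrt(c))
y(N) = 3 + N + sqrt(22) (y(N) = 3 + (sqrt(2)*sqrt(11) + N) = 3 + (sqrt(22) + N) = 3 + (N + sqrt(22)) = 3 + N + sqrt(22))
(y(-554) - 474284)*(-389097 - 362561) = ((3 - 554 + sqrt(22)) - 474284)*(-389097 - 362561) = ((-551 + sqrt(22)) - 474284)*(-751658) = (-474835 + sqrt(22))*(-751658) = 356913526430 - 751658*sqrt(22)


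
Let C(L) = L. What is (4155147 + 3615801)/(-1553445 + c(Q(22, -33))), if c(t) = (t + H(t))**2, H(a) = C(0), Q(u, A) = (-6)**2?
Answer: -2590316/517383 ≈ -5.0066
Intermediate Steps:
Q(u, A) = 36
H(a) = 0
c(t) = t**2 (c(t) = (t + 0)**2 = t**2)
(4155147 + 3615801)/(-1553445 + c(Q(22, -33))) = (4155147 + 3615801)/(-1553445 + 36**2) = 7770948/(-1553445 + 1296) = 7770948/(-1552149) = 7770948*(-1/1552149) = -2590316/517383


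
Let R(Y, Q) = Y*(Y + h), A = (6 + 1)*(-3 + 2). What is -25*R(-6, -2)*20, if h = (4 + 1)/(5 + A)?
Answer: -25500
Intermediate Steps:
A = -7 (A = 7*(-1) = -7)
h = -5/2 (h = (4 + 1)/(5 - 7) = 5/(-2) = 5*(-½) = -5/2 ≈ -2.5000)
R(Y, Q) = Y*(-5/2 + Y) (R(Y, Q) = Y*(Y - 5/2) = Y*(-5/2 + Y))
-25*R(-6, -2)*20 = -25*(-6)*(-5 + 2*(-6))/2*20 = -25*(-6)*(-5 - 12)/2*20 = -25*(-6)*(-17)/2*20 = -25*51*20 = -1275*20 = -25500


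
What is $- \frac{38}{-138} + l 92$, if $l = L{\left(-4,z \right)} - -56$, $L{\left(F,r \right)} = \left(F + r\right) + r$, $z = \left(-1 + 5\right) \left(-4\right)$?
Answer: $\frac{126979}{69} \approx 1840.3$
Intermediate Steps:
$z = -16$ ($z = 4 \left(-4\right) = -16$)
$L{\left(F,r \right)} = F + 2 r$
$l = 20$ ($l = \left(-4 + 2 \left(-16\right)\right) - -56 = \left(-4 - 32\right) + 56 = -36 + 56 = 20$)
$- \frac{38}{-138} + l 92 = - \frac{38}{-138} + 20 \cdot 92 = \left(-38\right) \left(- \frac{1}{138}\right) + 1840 = \frac{19}{69} + 1840 = \frac{126979}{69}$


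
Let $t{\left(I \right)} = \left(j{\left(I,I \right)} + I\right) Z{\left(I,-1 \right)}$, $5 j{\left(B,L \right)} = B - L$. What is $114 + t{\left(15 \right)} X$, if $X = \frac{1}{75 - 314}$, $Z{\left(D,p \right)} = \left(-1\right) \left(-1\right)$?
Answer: $\frac{27231}{239} \approx 113.94$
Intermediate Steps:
$Z{\left(D,p \right)} = 1$
$j{\left(B,L \right)} = - \frac{L}{5} + \frac{B}{5}$ ($j{\left(B,L \right)} = \frac{B - L}{5} = - \frac{L}{5} + \frac{B}{5}$)
$X = - \frac{1}{239}$ ($X = \frac{1}{-239} = - \frac{1}{239} \approx -0.0041841$)
$t{\left(I \right)} = I$ ($t{\left(I \right)} = \left(\left(- \frac{I}{5} + \frac{I}{5}\right) + I\right) 1 = \left(0 + I\right) 1 = I 1 = I$)
$114 + t{\left(15 \right)} X = 114 + 15 \left(- \frac{1}{239}\right) = 114 - \frac{15}{239} = \frac{27231}{239}$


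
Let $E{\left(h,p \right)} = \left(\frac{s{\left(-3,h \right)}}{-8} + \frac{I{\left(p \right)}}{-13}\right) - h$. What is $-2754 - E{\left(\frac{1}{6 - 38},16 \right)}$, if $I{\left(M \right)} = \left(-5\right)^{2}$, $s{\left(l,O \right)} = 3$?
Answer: $- \frac{1144721}{416} \approx -2751.7$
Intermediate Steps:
$I{\left(M \right)} = 25$
$E{\left(h,p \right)} = - \frac{239}{104} - h$ ($E{\left(h,p \right)} = \left(\frac{3}{-8} + \frac{25}{-13}\right) - h = \left(3 \left(- \frac{1}{8}\right) + 25 \left(- \frac{1}{13}\right)\right) - h = \left(- \frac{3}{8} - \frac{25}{13}\right) - h = - \frac{239}{104} - h$)
$-2754 - E{\left(\frac{1}{6 - 38},16 \right)} = -2754 - \left(- \frac{239}{104} - \frac{1}{6 - 38}\right) = -2754 - \left(- \frac{239}{104} - \frac{1}{-32}\right) = -2754 - \left(- \frac{239}{104} - - \frac{1}{32}\right) = -2754 - \left(- \frac{239}{104} + \frac{1}{32}\right) = -2754 - - \frac{943}{416} = -2754 + \frac{943}{416} = - \frac{1144721}{416}$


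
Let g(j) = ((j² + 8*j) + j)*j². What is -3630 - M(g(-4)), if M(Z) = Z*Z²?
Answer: 32764370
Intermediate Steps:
g(j) = j²*(j² + 9*j) (g(j) = (j² + 9*j)*j² = j²*(j² + 9*j))
M(Z) = Z³
-3630 - M(g(-4)) = -3630 - ((-4)³*(9 - 4))³ = -3630 - (-64*5)³ = -3630 - 1*(-320)³ = -3630 - 1*(-32768000) = -3630 + 32768000 = 32764370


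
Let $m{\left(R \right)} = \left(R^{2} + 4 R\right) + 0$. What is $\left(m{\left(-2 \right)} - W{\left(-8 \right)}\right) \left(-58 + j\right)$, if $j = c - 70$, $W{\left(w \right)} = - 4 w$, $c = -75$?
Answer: $7308$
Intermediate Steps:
$m{\left(R \right)} = R^{2} + 4 R$
$j = -145$ ($j = -75 - 70 = -145$)
$\left(m{\left(-2 \right)} - W{\left(-8 \right)}\right) \left(-58 + j\right) = \left(- 2 \left(4 - 2\right) - \left(-4\right) \left(-8\right)\right) \left(-58 - 145\right) = \left(\left(-2\right) 2 - 32\right) \left(-203\right) = \left(-4 - 32\right) \left(-203\right) = \left(-36\right) \left(-203\right) = 7308$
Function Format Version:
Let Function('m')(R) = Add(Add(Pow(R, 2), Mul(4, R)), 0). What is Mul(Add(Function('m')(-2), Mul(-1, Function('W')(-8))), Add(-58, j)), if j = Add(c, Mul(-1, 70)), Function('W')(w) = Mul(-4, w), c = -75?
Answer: 7308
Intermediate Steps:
Function('m')(R) = Add(Pow(R, 2), Mul(4, R))
j = -145 (j = Add(-75, Mul(-1, 70)) = Add(-75, -70) = -145)
Mul(Add(Function('m')(-2), Mul(-1, Function('W')(-8))), Add(-58, j)) = Mul(Add(Mul(-2, Add(4, -2)), Mul(-1, Mul(-4, -8))), Add(-58, -145)) = Mul(Add(Mul(-2, 2), Mul(-1, 32)), -203) = Mul(Add(-4, -32), -203) = Mul(-36, -203) = 7308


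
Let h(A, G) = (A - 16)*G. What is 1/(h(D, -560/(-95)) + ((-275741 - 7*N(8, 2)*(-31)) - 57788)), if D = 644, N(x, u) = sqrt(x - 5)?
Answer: -5669885/1870079328278 - 11191*sqrt(3)/5610237984834 ≈ -3.0354e-6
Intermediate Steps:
N(x, u) = sqrt(-5 + x)
h(A, G) = G*(-16 + A) (h(A, G) = (-16 + A)*G = G*(-16 + A))
1/(h(D, -560/(-95)) + ((-275741 - 7*N(8, 2)*(-31)) - 57788)) = 1/((-560/(-95))*(-16 + 644) + ((-275741 - 7*sqrt(-5 + 8)*(-31)) - 57788)) = 1/(-560*(-1/95)*628 + ((-275741 - 7*sqrt(3)*(-31)) - 57788)) = 1/((112/19)*628 + ((-275741 + 217*sqrt(3)) - 57788)) = 1/(70336/19 + (-333529 + 217*sqrt(3))) = 1/(-6266715/19 + 217*sqrt(3))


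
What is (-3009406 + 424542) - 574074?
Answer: -3158938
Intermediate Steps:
(-3009406 + 424542) - 574074 = -2584864 - 574074 = -3158938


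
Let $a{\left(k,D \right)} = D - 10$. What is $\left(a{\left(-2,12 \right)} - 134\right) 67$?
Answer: $-8844$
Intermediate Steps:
$a{\left(k,D \right)} = -10 + D$
$\left(a{\left(-2,12 \right)} - 134\right) 67 = \left(\left(-10 + 12\right) - 134\right) 67 = \left(2 - 134\right) 67 = \left(-132\right) 67 = -8844$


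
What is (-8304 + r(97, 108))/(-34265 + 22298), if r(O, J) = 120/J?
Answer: 74726/107703 ≈ 0.69382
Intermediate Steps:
(-8304 + r(97, 108))/(-34265 + 22298) = (-8304 + 120/108)/(-34265 + 22298) = (-8304 + 120*(1/108))/(-11967) = (-8304 + 10/9)*(-1/11967) = -74726/9*(-1/11967) = 74726/107703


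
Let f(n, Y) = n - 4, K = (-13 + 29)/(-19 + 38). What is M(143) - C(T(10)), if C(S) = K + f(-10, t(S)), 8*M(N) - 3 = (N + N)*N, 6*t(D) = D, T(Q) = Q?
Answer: 779119/152 ≈ 5125.8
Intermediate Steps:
t(D) = D/6
K = 16/19 ≈ 0.84210
f(n, Y) = -4 + n
M(N) = 3/8 + N²/4 (M(N) = 3/8 + ((N + N)*N)/8 = 3/8 + ((2*N)*N)/8 = 3/8 + (2*N²)/8 = 3/8 + N²/4)
C(S) = -250/19 (C(S) = 16/19 + (-4 - 10) = 16/19 - 14 = -250/19)
M(143) - C(T(10)) = (3/8 + (¼)*143²) - 1*(-250/19) = (3/8 + (¼)*20449) + 250/19 = (3/8 + 20449/4) + 250/19 = 40901/8 + 250/19 = 779119/152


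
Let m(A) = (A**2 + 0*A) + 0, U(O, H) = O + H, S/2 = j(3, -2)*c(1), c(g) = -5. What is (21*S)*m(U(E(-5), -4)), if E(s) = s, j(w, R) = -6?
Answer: 102060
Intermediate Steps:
S = 60 (S = 2*(-6*(-5)) = 2*30 = 60)
U(O, H) = H + O
m(A) = A**2 (m(A) = (A**2 + 0) + 0 = A**2 + 0 = A**2)
(21*S)*m(U(E(-5), -4)) = (21*60)*(-4 - 5)**2 = 1260*(-9)**2 = 1260*81 = 102060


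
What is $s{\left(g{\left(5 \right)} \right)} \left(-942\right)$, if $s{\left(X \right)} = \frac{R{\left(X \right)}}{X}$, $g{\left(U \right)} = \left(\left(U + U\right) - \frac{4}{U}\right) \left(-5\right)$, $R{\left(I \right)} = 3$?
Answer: $\frac{1413}{23} \approx 61.435$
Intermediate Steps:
$g{\left(U \right)} = - 10 U + \frac{20}{U}$ ($g{\left(U \right)} = \left(2 U - \frac{4}{U}\right) \left(-5\right) = \left(- \frac{4}{U} + 2 U\right) \left(-5\right) = - 10 U + \frac{20}{U}$)
$s{\left(X \right)} = \frac{3}{X}$
$s{\left(g{\left(5 \right)} \right)} \left(-942\right) = \frac{3}{\left(-10\right) 5 + \frac{20}{5}} \left(-942\right) = \frac{3}{-50 + 20 \cdot \frac{1}{5}} \left(-942\right) = \frac{3}{-50 + 4} \left(-942\right) = \frac{3}{-46} \left(-942\right) = 3 \left(- \frac{1}{46}\right) \left(-942\right) = \left(- \frac{3}{46}\right) \left(-942\right) = \frac{1413}{23}$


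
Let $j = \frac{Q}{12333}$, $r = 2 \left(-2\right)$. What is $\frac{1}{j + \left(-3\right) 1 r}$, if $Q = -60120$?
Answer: $\frac{4111}{29292} \approx 0.14035$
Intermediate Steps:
$r = -4$
$j = - \frac{20040}{4111}$ ($j = - \frac{60120}{12333} = \left(-60120\right) \frac{1}{12333} = - \frac{20040}{4111} \approx -4.8747$)
$\frac{1}{j + \left(-3\right) 1 r} = \frac{1}{- \frac{20040}{4111} + \left(-3\right) 1 \left(-4\right)} = \frac{1}{- \frac{20040}{4111} - -12} = \frac{1}{- \frac{20040}{4111} + 12} = \frac{1}{\frac{29292}{4111}} = \frac{4111}{29292}$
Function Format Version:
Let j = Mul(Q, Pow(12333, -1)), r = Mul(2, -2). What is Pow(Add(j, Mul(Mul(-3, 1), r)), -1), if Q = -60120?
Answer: Rational(4111, 29292) ≈ 0.14035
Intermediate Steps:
r = -4
j = Rational(-20040, 4111) (j = Mul(-60120, Pow(12333, -1)) = Mul(-60120, Rational(1, 12333)) = Rational(-20040, 4111) ≈ -4.8747)
Pow(Add(j, Mul(Mul(-3, 1), r)), -1) = Pow(Add(Rational(-20040, 4111), Mul(Mul(-3, 1), -4)), -1) = Pow(Add(Rational(-20040, 4111), Mul(-3, -4)), -1) = Pow(Add(Rational(-20040, 4111), 12), -1) = Pow(Rational(29292, 4111), -1) = Rational(4111, 29292)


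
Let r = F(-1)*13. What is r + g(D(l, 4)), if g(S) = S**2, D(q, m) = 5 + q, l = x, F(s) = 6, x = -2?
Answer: 87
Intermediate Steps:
r = 78 (r = 6*13 = 78)
l = -2
r + g(D(l, 4)) = 78 + (5 - 2)**2 = 78 + 3**2 = 78 + 9 = 87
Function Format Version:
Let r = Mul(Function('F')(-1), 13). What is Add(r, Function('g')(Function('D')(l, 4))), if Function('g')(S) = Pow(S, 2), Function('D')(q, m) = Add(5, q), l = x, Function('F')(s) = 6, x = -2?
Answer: 87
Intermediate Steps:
r = 78 (r = Mul(6, 13) = 78)
l = -2
Add(r, Function('g')(Function('D')(l, 4))) = Add(78, Pow(Add(5, -2), 2)) = Add(78, Pow(3, 2)) = Add(78, 9) = 87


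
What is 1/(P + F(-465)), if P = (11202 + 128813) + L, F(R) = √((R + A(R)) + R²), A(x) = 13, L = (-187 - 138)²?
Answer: 245640/60338793827 - √215773/60338793827 ≈ 4.0633e-6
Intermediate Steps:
L = 105625 (L = (-325)² = 105625)
F(R) = √(13 + R + R²) (F(R) = √((R + 13) + R²) = √((13 + R) + R²) = √(13 + R + R²))
P = 245640 (P = (11202 + 128813) + 105625 = 140015 + 105625 = 245640)
1/(P + F(-465)) = 1/(245640 + √(13 - 465 + (-465)²)) = 1/(245640 + √(13 - 465 + 216225)) = 1/(245640 + √215773)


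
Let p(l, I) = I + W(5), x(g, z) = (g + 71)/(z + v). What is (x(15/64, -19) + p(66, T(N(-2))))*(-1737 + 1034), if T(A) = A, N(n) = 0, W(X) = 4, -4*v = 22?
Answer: -1204239/1568 ≈ -768.01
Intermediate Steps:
v = -11/2 (v = -¼*22 = -11/2 ≈ -5.5000)
x(g, z) = (71 + g)/(-11/2 + z) (x(g, z) = (g + 71)/(z - 11/2) = (71 + g)/(-11/2 + z))
p(l, I) = 4 + I (p(l, I) = I + 4 = 4 + I)
(x(15/64, -19) + p(66, T(N(-2))))*(-1737 + 1034) = (2*(71 + 15/64)/(-11 + 2*(-19)) + (4 + 0))*(-1737 + 1034) = (2*(71 + 15*(1/64))/(-11 - 38) + 4)*(-703) = (2*(71 + 15/64)/(-49) + 4)*(-703) = (2*(-1/49)*(4559/64) + 4)*(-703) = (-4559/1568 + 4)*(-703) = (1713/1568)*(-703) = -1204239/1568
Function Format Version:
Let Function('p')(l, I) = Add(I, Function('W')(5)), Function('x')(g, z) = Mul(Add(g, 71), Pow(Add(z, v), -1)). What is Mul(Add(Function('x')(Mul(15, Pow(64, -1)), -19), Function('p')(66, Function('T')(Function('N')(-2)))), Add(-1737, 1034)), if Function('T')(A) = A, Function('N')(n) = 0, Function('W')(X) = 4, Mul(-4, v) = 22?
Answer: Rational(-1204239, 1568) ≈ -768.01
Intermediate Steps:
v = Rational(-11, 2) (v = Mul(Rational(-1, 4), 22) = Rational(-11, 2) ≈ -5.5000)
Function('x')(g, z) = Mul(Pow(Add(Rational(-11, 2), z), -1), Add(71, g)) (Function('x')(g, z) = Mul(Add(g, 71), Pow(Add(z, Rational(-11, 2)), -1)) = Mul(Add(71, g), Pow(Add(Rational(-11, 2), z), -1)) = Mul(Pow(Add(Rational(-11, 2), z), -1), Add(71, g)))
Function('p')(l, I) = Add(4, I) (Function('p')(l, I) = Add(I, 4) = Add(4, I))
Mul(Add(Function('x')(Mul(15, Pow(64, -1)), -19), Function('p')(66, Function('T')(Function('N')(-2)))), Add(-1737, 1034)) = Mul(Add(Mul(2, Pow(Add(-11, Mul(2, -19)), -1), Add(71, Mul(15, Pow(64, -1)))), Add(4, 0)), Add(-1737, 1034)) = Mul(Add(Mul(2, Pow(Add(-11, -38), -1), Add(71, Mul(15, Rational(1, 64)))), 4), -703) = Mul(Add(Mul(2, Pow(-49, -1), Add(71, Rational(15, 64))), 4), -703) = Mul(Add(Mul(2, Rational(-1, 49), Rational(4559, 64)), 4), -703) = Mul(Add(Rational(-4559, 1568), 4), -703) = Mul(Rational(1713, 1568), -703) = Rational(-1204239, 1568)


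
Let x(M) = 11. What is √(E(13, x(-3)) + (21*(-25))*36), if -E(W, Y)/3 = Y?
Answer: I*√18933 ≈ 137.6*I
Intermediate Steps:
E(W, Y) = -3*Y
√(E(13, x(-3)) + (21*(-25))*36) = √(-3*11 + (21*(-25))*36) = √(-33 - 525*36) = √(-33 - 18900) = √(-18933) = I*√18933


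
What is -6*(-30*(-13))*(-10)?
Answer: 23400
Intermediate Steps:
-6*(-30*(-13))*(-10) = -2340*(-10) = -6*(-3900) = 23400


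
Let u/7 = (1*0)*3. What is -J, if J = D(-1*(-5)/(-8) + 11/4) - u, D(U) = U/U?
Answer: -1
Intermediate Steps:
u = 0 (u = 7*((1*0)*3) = 7*(0*3) = 7*0 = 0)
D(U) = 1
J = 1 (J = 1 - 1*0 = 1 + 0 = 1)
-J = -1*1 = -1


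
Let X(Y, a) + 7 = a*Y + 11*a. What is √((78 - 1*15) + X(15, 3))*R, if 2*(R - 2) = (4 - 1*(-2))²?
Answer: 20*√134 ≈ 231.52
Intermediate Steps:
X(Y, a) = -7 + 11*a + Y*a (X(Y, a) = -7 + (a*Y + 11*a) = -7 + (Y*a + 11*a) = -7 + (11*a + Y*a) = -7 + 11*a + Y*a)
R = 20 (R = 2 + (4 - 1*(-2))²/2 = 2 + (4 + 2)²/2 = 2 + (½)*6² = 2 + (½)*36 = 2 + 18 = 20)
√((78 - 1*15) + X(15, 3))*R = √((78 - 1*15) + (-7 + 11*3 + 15*3))*20 = √((78 - 15) + (-7 + 33 + 45))*20 = √(63 + 71)*20 = √134*20 = 20*√134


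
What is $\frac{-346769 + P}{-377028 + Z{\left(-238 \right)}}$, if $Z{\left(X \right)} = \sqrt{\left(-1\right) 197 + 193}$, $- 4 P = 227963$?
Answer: $\frac{152228731023}{142150112788} + \frac{1615039 i}{284300225576} \approx 1.0709 + 5.6808 \cdot 10^{-6} i$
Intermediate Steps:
$P = - \frac{227963}{4}$ ($P = \left(- \frac{1}{4}\right) 227963 = - \frac{227963}{4} \approx -56991.0$)
$Z{\left(X \right)} = 2 i$ ($Z{\left(X \right)} = \sqrt{-197 + 193} = \sqrt{-4} = 2 i$)
$\frac{-346769 + P}{-377028 + Z{\left(-238 \right)}} = \frac{-346769 - \frac{227963}{4}}{-377028 + 2 i} = - \frac{1615039 \frac{-377028 - 2 i}{142150112788}}{4} = - \frac{1615039 \left(-377028 - 2 i\right)}{568600451152}$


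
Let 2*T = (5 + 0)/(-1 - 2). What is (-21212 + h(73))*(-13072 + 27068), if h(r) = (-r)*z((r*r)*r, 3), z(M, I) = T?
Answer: -888095186/3 ≈ -2.9603e+8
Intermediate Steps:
T = -5/6 (T = ((5 + 0)/(-1 - 2))/2 = (5/(-3))/2 = (5*(-1/3))/2 = (1/2)*(-5/3) = -5/6 ≈ -0.83333)
z(M, I) = -5/6
h(r) = 5*r/6 (h(r) = -r*(-5/6) = 5*r/6)
(-21212 + h(73))*(-13072 + 27068) = (-21212 + (5/6)*73)*(-13072 + 27068) = (-21212 + 365/6)*13996 = -126907/6*13996 = -888095186/3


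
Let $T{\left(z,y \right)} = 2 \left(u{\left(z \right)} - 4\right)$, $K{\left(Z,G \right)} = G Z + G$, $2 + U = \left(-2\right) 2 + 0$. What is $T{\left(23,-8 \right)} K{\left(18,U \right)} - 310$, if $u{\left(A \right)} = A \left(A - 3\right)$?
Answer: $-104278$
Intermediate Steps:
$U = -6$ ($U = -2 + \left(\left(-2\right) 2 + 0\right) = -2 + \left(-4 + 0\right) = -2 - 4 = -6$)
$K{\left(Z,G \right)} = G + G Z$
$u{\left(A \right)} = A \left(-3 + A\right)$
$T{\left(z,y \right)} = -8 + 2 z \left(-3 + z\right)$ ($T{\left(z,y \right)} = 2 \left(z \left(-3 + z\right) - 4\right) = 2 \left(-4 + z \left(-3 + z\right)\right) = -8 + 2 z \left(-3 + z\right)$)
$T{\left(23,-8 \right)} K{\left(18,U \right)} - 310 = \left(-8 + 2 \cdot 23 \left(-3 + 23\right)\right) \left(- 6 \left(1 + 18\right)\right) - 310 = \left(-8 + 2 \cdot 23 \cdot 20\right) \left(\left(-6\right) 19\right) - 310 = \left(-8 + 920\right) \left(-114\right) - 310 = 912 \left(-114\right) - 310 = -103968 - 310 = -104278$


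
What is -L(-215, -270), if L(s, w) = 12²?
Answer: -144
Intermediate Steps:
L(s, w) = 144
-L(-215, -270) = -1*144 = -144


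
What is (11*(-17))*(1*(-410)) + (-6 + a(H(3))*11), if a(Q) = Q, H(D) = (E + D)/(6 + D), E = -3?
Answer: 76664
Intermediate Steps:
H(D) = (-3 + D)/(6 + D)
(11*(-17))*(1*(-410)) + (-6 + a(H(3))*11) = (11*(-17))*(1*(-410)) + (-6 + ((-3 + 3)/(6 + 3))*11) = -187*(-410) + (-6 + (0/9)*11) = 76670 + (-6 + ((1/9)*0)*11) = 76670 + (-6 + 0*11) = 76670 + (-6 + 0) = 76670 - 6 = 76664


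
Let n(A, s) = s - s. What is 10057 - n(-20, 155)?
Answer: 10057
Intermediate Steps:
n(A, s) = 0
10057 - n(-20, 155) = 10057 - 1*0 = 10057 + 0 = 10057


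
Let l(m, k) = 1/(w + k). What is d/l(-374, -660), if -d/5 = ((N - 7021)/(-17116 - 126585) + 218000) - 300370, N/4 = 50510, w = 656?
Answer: -236736927780/143701 ≈ -1.6474e+6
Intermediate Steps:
N = 202040 (N = 4*50510 = 202040)
l(m, k) = 1/(656 + k)
d = 59184231945/143701 (d = -5*(((202040 - 7021)/(-17116 - 126585) + 218000) - 300370) = -5*((195019/(-143701) + 218000) - 300370) = -5*((195019*(-1/143701) + 218000) - 300370) = -5*((-195019/143701 + 218000) - 300370) = -5*(31326622981/143701 - 300370) = -5*(-11836846389/143701) = 59184231945/143701 ≈ 4.1186e+5)
d/l(-374, -660) = 59184231945/(143701*(1/(656 - 660))) = 59184231945/(143701*(1/(-4))) = 59184231945/(143701*(-1/4)) = (59184231945/143701)*(-4) = -236736927780/143701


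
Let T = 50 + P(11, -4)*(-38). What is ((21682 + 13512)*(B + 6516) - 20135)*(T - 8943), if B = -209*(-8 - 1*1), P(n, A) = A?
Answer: -2582999441303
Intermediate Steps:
T = 202 (T = 50 - 4*(-38) = 50 + 152 = 202)
B = 1881 (B = -209*(-8 - 1) = -209*(-9) = 1881)
((21682 + 13512)*(B + 6516) - 20135)*(T - 8943) = ((21682 + 13512)*(1881 + 6516) - 20135)*(202 - 8943) = (35194*8397 - 20135)*(-8741) = (295524018 - 20135)*(-8741) = 295503883*(-8741) = -2582999441303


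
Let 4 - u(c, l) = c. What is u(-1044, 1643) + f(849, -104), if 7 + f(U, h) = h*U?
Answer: -87255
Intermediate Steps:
u(c, l) = 4 - c
f(U, h) = -7 + U*h (f(U, h) = -7 + h*U = -7 + U*h)
u(-1044, 1643) + f(849, -104) = (4 - 1*(-1044)) + (-7 + 849*(-104)) = (4 + 1044) + (-7 - 88296) = 1048 - 88303 = -87255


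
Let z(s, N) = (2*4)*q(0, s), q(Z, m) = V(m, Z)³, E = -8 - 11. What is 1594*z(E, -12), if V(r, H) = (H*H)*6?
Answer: 0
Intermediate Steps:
E = -19
V(r, H) = 6*H² (V(r, H) = H²*6 = 6*H²)
q(Z, m) = 216*Z⁶ (q(Z, m) = (6*Z²)³ = 216*Z⁶)
z(s, N) = 0 (z(s, N) = (2*4)*(216*0⁶) = 8*(216*0) = 8*0 = 0)
1594*z(E, -12) = 1594*0 = 0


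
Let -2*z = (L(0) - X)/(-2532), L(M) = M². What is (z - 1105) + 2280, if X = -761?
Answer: 5950961/5064 ≈ 1175.2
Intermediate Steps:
z = 761/5064 (z = -(0² - 1*(-761))/(2*(-2532)) = -(0 + 761)*(-1)/(2*2532) = -761*(-1)/(2*2532) = -½*(-761/2532) = 761/5064 ≈ 0.15028)
(z - 1105) + 2280 = (761/5064 - 1105) + 2280 = -5594959/5064 + 2280 = 5950961/5064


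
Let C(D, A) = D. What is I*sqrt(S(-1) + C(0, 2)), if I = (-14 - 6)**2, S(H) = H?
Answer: 400*I ≈ 400.0*I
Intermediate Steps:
I = 400 (I = (-20)**2 = 400)
I*sqrt(S(-1) + C(0, 2)) = 400*sqrt(-1 + 0) = 400*sqrt(-1) = 400*I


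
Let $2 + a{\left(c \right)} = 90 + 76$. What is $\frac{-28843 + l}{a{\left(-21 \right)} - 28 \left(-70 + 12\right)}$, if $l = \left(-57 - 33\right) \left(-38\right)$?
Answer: $- \frac{25423}{1788} \approx -14.219$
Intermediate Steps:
$l = 3420$ ($l = \left(-90\right) \left(-38\right) = 3420$)
$a{\left(c \right)} = 164$ ($a{\left(c \right)} = -2 + \left(90 + 76\right) = -2 + 166 = 164$)
$\frac{-28843 + l}{a{\left(-21 \right)} - 28 \left(-70 + 12\right)} = \frac{-28843 + 3420}{164 - 28 \left(-70 + 12\right)} = - \frac{25423}{164 - -1624} = - \frac{25423}{164 + 1624} = - \frac{25423}{1788}$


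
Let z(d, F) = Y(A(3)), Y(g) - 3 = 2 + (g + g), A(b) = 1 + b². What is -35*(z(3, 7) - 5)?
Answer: -700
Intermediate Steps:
Y(g) = 5 + 2*g (Y(g) = 3 + (2 + (g + g)) = 3 + (2 + 2*g) = 5 + 2*g)
z(d, F) = 25 (z(d, F) = 5 + 2*(1 + 3²) = 5 + 2*(1 + 9) = 5 + 2*10 = 5 + 20 = 25)
-35*(z(3, 7) - 5) = -35*(25 - 5) = -35*20 = -700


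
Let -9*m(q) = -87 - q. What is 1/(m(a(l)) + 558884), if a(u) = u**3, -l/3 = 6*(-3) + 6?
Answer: 3/1692233 ≈ 1.7728e-6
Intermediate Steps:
l = 36 (l = -3*(6*(-3) + 6) = -3*(-18 + 6) = -3*(-12) = 36)
m(q) = 29/3 + q/9 (m(q) = -(-87 - q)/9 = 29/3 + q/9)
1/(m(a(l)) + 558884) = 1/((29/3 + (1/9)*36**3) + 558884) = 1/((29/3 + (1/9)*46656) + 558884) = 1/((29/3 + 5184) + 558884) = 1/(15581/3 + 558884) = 1/(1692233/3) = 3/1692233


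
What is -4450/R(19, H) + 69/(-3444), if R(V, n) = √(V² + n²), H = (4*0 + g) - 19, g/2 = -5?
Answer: -23/1148 - 2225*√1202/601 ≈ -128.37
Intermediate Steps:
g = -10 (g = 2*(-5) = -10)
H = -29 (H = (4*0 - 10) - 19 = (0 - 10) - 19 = -10 - 19 = -29)
-4450/R(19, H) + 69/(-3444) = -4450/√(19² + (-29)²) + 69/(-3444) = -4450/√(361 + 841) + 69*(-1/3444) = -4450*√1202/1202 - 23/1148 = -2225*√1202/601 - 23/1148 = -23/1148 - 2225*√1202/601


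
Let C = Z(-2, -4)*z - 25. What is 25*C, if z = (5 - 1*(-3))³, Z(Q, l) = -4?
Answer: -51825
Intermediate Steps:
z = 512 (z = (5 + 3)³ = 8³ = 512)
C = -2073 (C = -4*512 - 25 = -2048 - 25 = -2073)
25*C = 25*(-2073) = -51825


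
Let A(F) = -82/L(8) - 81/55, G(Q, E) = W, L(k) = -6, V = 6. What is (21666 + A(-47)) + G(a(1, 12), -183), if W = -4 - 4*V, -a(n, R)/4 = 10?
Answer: 3572282/165 ≈ 21650.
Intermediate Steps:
a(n, R) = -40 (a(n, R) = -4*10 = -40)
W = -28 (W = -4 - 4*6 = -4 - 24 = -28)
G(Q, E) = -28
A(F) = 2012/165 (A(F) = -82/(-6) - 81/55 = -82*(-⅙) - 81*1/55 = 41/3 - 81/55 = 2012/165)
(21666 + A(-47)) + G(a(1, 12), -183) = (21666 + 2012/165) - 28 = 3576902/165 - 28 = 3572282/165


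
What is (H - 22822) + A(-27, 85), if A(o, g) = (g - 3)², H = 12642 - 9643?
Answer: -13099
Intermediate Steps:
H = 2999
A(o, g) = (-3 + g)²
(H - 22822) + A(-27, 85) = (2999 - 22822) + (-3 + 85)² = -19823 + 82² = -19823 + 6724 = -13099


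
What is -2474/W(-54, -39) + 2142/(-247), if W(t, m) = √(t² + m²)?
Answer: -2142/247 - 2474*√493/1479 ≈ -45.813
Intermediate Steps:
W(t, m) = √(m² + t²)
-2474/W(-54, -39) + 2142/(-247) = -2474/√((-39)² + (-54)²) + 2142/(-247) = -2474/√(1521 + 2916) + 2142*(-1/247) = -2474*√493/1479 - 2142/247 = -2142/247 - 2474*√493/1479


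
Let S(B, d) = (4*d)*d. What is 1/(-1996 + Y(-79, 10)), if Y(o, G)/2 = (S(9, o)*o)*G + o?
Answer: -1/39445274 ≈ -2.5352e-8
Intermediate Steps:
S(B, d) = 4*d²
Y(o, G) = 2*o + 8*G*o³ (Y(o, G) = 2*(((4*o²)*o)*G + o) = 2*((4*o³)*G + o) = 2*(4*G*o³ + o) = 2*(o + 4*G*o³) = 2*o + 8*G*o³)
1/(-1996 + Y(-79, 10)) = 1/(-1996 + (2*(-79) + 8*10*(-79)³)) = 1/(-1996 + (-158 + 8*10*(-493039))) = 1/(-1996 + (-158 - 39443120)) = 1/(-1996 - 39443278) = 1/(-39445274) = -1/39445274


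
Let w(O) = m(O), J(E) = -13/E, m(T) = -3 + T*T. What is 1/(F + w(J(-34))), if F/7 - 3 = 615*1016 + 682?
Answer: 1156/5061745001 ≈ 2.2838e-7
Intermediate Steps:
m(T) = -3 + T**2
w(O) = -3 + O**2
F = 4378675 (F = 21 + 7*(615*1016 + 682) = 21 + 7*(624840 + 682) = 21 + 7*625522 = 21 + 4378654 = 4378675)
1/(F + w(J(-34))) = 1/(4378675 + (-3 + (-13/(-34))**2)) = 1/(4378675 + (-3 + (-13*(-1/34))**2)) = 1/(4378675 + (-3 + (13/34)**2)) = 1/(4378675 + (-3 + 169/1156)) = 1/(4378675 - 3299/1156) = 1/(5061745001/1156) = 1156/5061745001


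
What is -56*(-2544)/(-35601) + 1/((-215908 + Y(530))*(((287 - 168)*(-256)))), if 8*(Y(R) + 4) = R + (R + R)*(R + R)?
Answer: -109073103794597/27256791670976 ≈ -4.0017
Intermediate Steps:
Y(R) = -4 + R**2/2 + R/8 (Y(R) = -4 + (R + (R + R)*(R + R))/8 = -4 + (R + (2*R)*(2*R))/8 = -4 + (R + 4*R**2)/8 = -4 + (R**2/2 + R/8) = -4 + R**2/2 + R/8)
-56*(-2544)/(-35601) + 1/((-215908 + Y(530))*(((287 - 168)*(-256)))) = -56*(-2544)/(-35601) + 1/((-215908 + (-4 + (1/2)*530**2 + (1/8)*530))*(((287 - 168)*(-256)))) = 142464*(-1/35601) + 1/((-215908 + (-4 + (1/2)*280900 + 265/4))*((119*(-256)))) = -47488/11867 + 1/((-215908 + (-4 + 140450 + 265/4))*(-30464)) = -47488/11867 - 1/30464/(-215908 + 562049/4) = -47488/11867 - 1/30464/(-301583/4) = -47488/11867 - 4/301583*(-1/30464) = -47488/11867 + 1/2296856128 = -109073103794597/27256791670976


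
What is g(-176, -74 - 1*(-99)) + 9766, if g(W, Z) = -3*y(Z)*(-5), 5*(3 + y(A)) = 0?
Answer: 9721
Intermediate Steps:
y(A) = -3 (y(A) = -3 + (⅕)*0 = -3 + 0 = -3)
g(W, Z) = -45 (g(W, Z) = -3*(-3)*(-5) = 9*(-5) = -45)
g(-176, -74 - 1*(-99)) + 9766 = -45 + 9766 = 9721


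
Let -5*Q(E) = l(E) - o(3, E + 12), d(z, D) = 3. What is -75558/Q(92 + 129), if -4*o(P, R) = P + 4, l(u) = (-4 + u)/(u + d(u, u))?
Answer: 4029760/29 ≈ 1.3896e+5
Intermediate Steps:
l(u) = (-4 + u)/(3 + u) (l(u) = (-4 + u)/(u + 3) = (-4 + u)/(3 + u))
o(P, R) = -1 - P/4 (o(P, R) = -(P + 4)/4 = -(4 + P)/4 = -1 - P/4)
Q(E) = -7/20 - (-4 + E)/(5*(3 + E)) (Q(E) = -((-4 + E)/(3 + E) - (-1 - ¼*3))/5 = -((-4 + E)/(3 + E) - (-1 - ¾))/5 = -((-4 + E)/(3 + E) - 1*(-7/4))/5 = -((-4 + E)/(3 + E) + 7/4)/5 = -(7/4 + (-4 + E)/(3 + E))/5 = -7/20 - (-4 + E)/(5*(3 + E)))
-75558/Q(92 + 129) = -75558*20*(3 + (92 + 129))/(-5 - 11*(92 + 129)) = -75558*20*(3 + 221)/(-5 - 11*221) = -75558*4480/(-5 - 2431) = -75558/((1/20)*(1/224)*(-2436)) = -75558/(-87/160) = -75558*(-160/87) = 4029760/29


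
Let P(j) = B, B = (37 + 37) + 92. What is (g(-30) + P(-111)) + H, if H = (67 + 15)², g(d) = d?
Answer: 6860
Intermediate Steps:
H = 6724 (H = 82² = 6724)
B = 166 (B = 74 + 92 = 166)
P(j) = 166
(g(-30) + P(-111)) + H = (-30 + 166) + 6724 = 136 + 6724 = 6860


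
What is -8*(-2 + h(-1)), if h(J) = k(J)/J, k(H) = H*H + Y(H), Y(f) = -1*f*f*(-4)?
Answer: 56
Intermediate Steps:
Y(f) = 4*f² (Y(f) = -f*f*(-4) = -f²*(-4) = 4*f²)
k(H) = 5*H² (k(H) = H*H + 4*H² = H² + 4*H² = 5*H²)
h(J) = 5*J (h(J) = (5*J²)/J = 5*J)
-8*(-2 + h(-1)) = -8*(-2 + 5*(-1)) = -8*(-2 - 5) = -8*(-7) = 56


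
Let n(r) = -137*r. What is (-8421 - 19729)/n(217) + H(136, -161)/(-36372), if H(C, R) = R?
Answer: 146951167/154471884 ≈ 0.95131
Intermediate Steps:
(-8421 - 19729)/n(217) + H(136, -161)/(-36372) = (-8421 - 19729)/((-137*217)) - 161/(-36372) = -28150/(-29729) - 161*(-1/36372) = -28150*(-1/29729) + 23/5196 = 28150/29729 + 23/5196 = 146951167/154471884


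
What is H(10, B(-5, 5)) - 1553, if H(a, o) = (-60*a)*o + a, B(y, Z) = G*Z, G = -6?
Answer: 16457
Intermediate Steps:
B(y, Z) = -6*Z
H(a, o) = a - 60*a*o (H(a, o) = -60*a*o + a = a - 60*a*o)
H(10, B(-5, 5)) - 1553 = 10*(1 - (-360)*5) - 1553 = 10*(1 - 60*(-30)) - 1553 = 10*(1 + 1800) - 1553 = 10*1801 - 1553 = 18010 - 1553 = 16457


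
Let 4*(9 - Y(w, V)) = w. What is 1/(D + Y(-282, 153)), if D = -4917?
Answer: -2/9675 ≈ -0.00020672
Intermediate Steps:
Y(w, V) = 9 - w/4
1/(D + Y(-282, 153)) = 1/(-4917 + (9 - 1/4*(-282))) = 1/(-4917 + (9 + 141/2)) = 1/(-4917 + 159/2) = 1/(-9675/2) = -2/9675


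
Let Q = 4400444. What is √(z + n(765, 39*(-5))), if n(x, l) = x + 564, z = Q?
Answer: √4401773 ≈ 2098.0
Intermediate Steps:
z = 4400444
n(x, l) = 564 + x
√(z + n(765, 39*(-5))) = √(4400444 + (564 + 765)) = √(4400444 + 1329) = √4401773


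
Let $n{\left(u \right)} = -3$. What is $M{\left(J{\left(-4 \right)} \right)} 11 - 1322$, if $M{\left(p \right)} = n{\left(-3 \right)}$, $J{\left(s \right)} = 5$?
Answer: $-1355$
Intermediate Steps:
$M{\left(p \right)} = -3$
$M{\left(J{\left(-4 \right)} \right)} 11 - 1322 = \left(-3\right) 11 - 1322 = -33 - 1322 = -1355$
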